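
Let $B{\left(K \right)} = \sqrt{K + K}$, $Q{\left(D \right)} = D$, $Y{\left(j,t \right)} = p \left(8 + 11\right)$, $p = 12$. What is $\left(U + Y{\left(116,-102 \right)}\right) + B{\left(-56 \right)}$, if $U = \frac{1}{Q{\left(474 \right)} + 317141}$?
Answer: $\frac{72416221}{317615} + 4 i \sqrt{7} \approx 228.0 + 10.583 i$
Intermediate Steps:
$Y{\left(j,t \right)} = 228$ ($Y{\left(j,t \right)} = 12 \left(8 + 11\right) = 12 \cdot 19 = 228$)
$U = \frac{1}{317615}$ ($U = \frac{1}{474 + 317141} = \frac{1}{317615} \approx 3.1485 \cdot 10^{-6}$)
$B{\left(K \right)} = \sqrt{2} \sqrt{K}$ ($B{\left(K \right)} = \sqrt{2 K} = \sqrt{2} \sqrt{K}$)
$\left(U + Y{\left(116,-102 \right)}\right) + B{\left(-56 \right)} = \left(\frac{1}{317615} + 228\right) + \sqrt{2} \sqrt{-56} = \frac{72416221}{317615} + \sqrt{2} \cdot 2 i \sqrt{14} = \frac{72416221}{317615} + 4 i \sqrt{7}$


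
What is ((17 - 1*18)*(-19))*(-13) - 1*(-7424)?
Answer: 7177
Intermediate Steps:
((17 - 1*18)*(-19))*(-13) - 1*(-7424) = ((17 - 18)*(-19))*(-13) + 7424 = -1*(-19)*(-13) + 7424 = 19*(-13) + 7424 = -247 + 7424 = 7177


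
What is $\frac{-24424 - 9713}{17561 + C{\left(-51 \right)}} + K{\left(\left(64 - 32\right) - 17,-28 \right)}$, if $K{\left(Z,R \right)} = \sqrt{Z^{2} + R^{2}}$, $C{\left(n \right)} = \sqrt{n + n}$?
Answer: $- \frac{35263521}{18140519} + \sqrt{1009} + \frac{34137 i \sqrt{102}}{308388823} \approx 29.821 + 0.001118 i$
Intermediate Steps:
$C{\left(n \right)} = \sqrt{2} \sqrt{n}$ ($C{\left(n \right)} = \sqrt{2 n} = \sqrt{2} \sqrt{n}$)
$K{\left(Z,R \right)} = \sqrt{R^{2} + Z^{2}}$
$\frac{-24424 - 9713}{17561 + C{\left(-51 \right)}} + K{\left(\left(64 - 32\right) - 17,-28 \right)} = \frac{-24424 - 9713}{17561 + \sqrt{2} \sqrt{-51}} + \sqrt{\left(-28\right)^{2} + \left(\left(64 - 32\right) - 17\right)^{2}} = - \frac{34137}{17561 + \sqrt{2} i \sqrt{51}} + \sqrt{784 + \left(32 - 17\right)^{2}} = - \frac{34137}{17561 + i \sqrt{102}} + \sqrt{784 + 15^{2}} = - \frac{34137}{17561 + i \sqrt{102}} + \sqrt{784 + 225} = - \frac{34137}{17561 + i \sqrt{102}} + \sqrt{1009} = \sqrt{1009} - \frac{34137}{17561 + i \sqrt{102}}$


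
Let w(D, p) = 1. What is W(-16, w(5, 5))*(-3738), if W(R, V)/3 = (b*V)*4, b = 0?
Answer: 0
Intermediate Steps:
W(R, V) = 0 (W(R, V) = 3*((0*V)*4) = 3*(0*4) = 3*0 = 0)
W(-16, w(5, 5))*(-3738) = 0*(-3738) = 0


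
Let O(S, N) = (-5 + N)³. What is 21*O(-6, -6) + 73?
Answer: -27878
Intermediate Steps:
21*O(-6, -6) + 73 = 21*(-5 - 6)³ + 73 = 21*(-11)³ + 73 = 21*(-1331) + 73 = -27951 + 73 = -27878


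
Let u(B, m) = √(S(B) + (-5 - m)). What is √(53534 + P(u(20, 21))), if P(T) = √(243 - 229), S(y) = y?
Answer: √(53534 + √14) ≈ 231.38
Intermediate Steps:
u(B, m) = √(-5 + B - m) (u(B, m) = √(B + (-5 - m)) = √(-5 + B - m))
P(T) = √14
√(53534 + P(u(20, 21))) = √(53534 + √14)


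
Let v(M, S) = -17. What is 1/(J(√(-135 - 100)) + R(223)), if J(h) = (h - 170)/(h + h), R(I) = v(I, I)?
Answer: -94*I/(34*√235 + 1551*I) ≈ -0.054456 - 0.0183*I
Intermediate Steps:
R(I) = -17
J(h) = (-170 + h)/(2*h) (J(h) = (-170 + h)/((2*h)) = (-170 + h)*(1/(2*h)) = (-170 + h)/(2*h))
1/(J(√(-135 - 100)) + R(223)) = 1/((-170 + √(-135 - 100))/(2*(√(-135 - 100))) - 17) = 1/((-170 + √(-235))/(2*(√(-235))) - 17) = 1/((-170 + I*√235)/(2*((I*√235))) - 17) = 1/((-I*√235/235)*(-170 + I*√235)/2 - 17) = 1/(-I*√235*(-170 + I*√235)/470 - 17) = 1/(-17 - I*√235*(-170 + I*√235)/470)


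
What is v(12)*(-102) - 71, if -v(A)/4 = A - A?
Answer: -71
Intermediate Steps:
v(A) = 0 (v(A) = -4*(A - A) = -4*0 = 0)
v(12)*(-102) - 71 = 0*(-102) - 71 = 0 - 71 = -71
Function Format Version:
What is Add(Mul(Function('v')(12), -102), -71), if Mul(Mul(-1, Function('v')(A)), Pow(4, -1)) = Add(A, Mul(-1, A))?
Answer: -71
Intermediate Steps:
Function('v')(A) = 0 (Function('v')(A) = Mul(-4, Add(A, Mul(-1, A))) = Mul(-4, 0) = 0)
Add(Mul(Function('v')(12), -102), -71) = Add(Mul(0, -102), -71) = Add(0, -71) = -71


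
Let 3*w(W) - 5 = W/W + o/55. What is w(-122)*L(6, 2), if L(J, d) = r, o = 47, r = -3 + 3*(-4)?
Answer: -377/11 ≈ -34.273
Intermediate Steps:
r = -15 (r = -3 - 12 = -15)
L(J, d) = -15
w(W) = 377/165 (w(W) = 5/3 + (W/W + 47/55)/3 = 5/3 + (1 + 47*(1/55))/3 = 5/3 + (1 + 47/55)/3 = 5/3 + (1/3)*(102/55) = 5/3 + 34/55 = 377/165)
w(-122)*L(6, 2) = (377/165)*(-15) = -377/11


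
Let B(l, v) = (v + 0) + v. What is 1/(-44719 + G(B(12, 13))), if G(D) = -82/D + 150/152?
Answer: -988/44184513 ≈ -2.2361e-5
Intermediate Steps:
B(l, v) = 2*v (B(l, v) = v + v = 2*v)
G(D) = 75/76 - 82/D (G(D) = -82/D + 150*(1/152) = -82/D + 75/76 = 75/76 - 82/D)
1/(-44719 + G(B(12, 13))) = 1/(-44719 + (75/76 - 82/(2*13))) = 1/(-44719 + (75/76 - 82/26)) = 1/(-44719 + (75/76 - 82*1/26)) = 1/(-44719 + (75/76 - 41/13)) = 1/(-44719 - 2141/988) = 1/(-44184513/988) = -988/44184513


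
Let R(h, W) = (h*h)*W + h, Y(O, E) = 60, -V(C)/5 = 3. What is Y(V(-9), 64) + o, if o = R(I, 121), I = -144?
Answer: 2508972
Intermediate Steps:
V(C) = -15 (V(C) = -5*3 = -15)
R(h, W) = h + W*h² (R(h, W) = h²*W + h = W*h² + h = h + W*h²)
o = 2508912 (o = -144*(1 + 121*(-144)) = -144*(1 - 17424) = -144*(-17423) = 2508912)
Y(V(-9), 64) + o = 60 + 2508912 = 2508972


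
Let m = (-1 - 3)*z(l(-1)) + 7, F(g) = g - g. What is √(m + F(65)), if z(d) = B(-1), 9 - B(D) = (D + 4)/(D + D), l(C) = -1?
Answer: I*√35 ≈ 5.9161*I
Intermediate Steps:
F(g) = 0
B(D) = 9 - (4 + D)/(2*D) (B(D) = 9 - (D + 4)/(D + D) = 9 - (4 + D)/(2*D))
z(d) = 21/2 (z(d) = 17/2 - 2/(-1) = 17/2 - 2*(-1) = 17/2 + 2 = 21/2)
m = -35 (m = (-1 - 3)*(21/2) + 7 = -4*21/2 + 7 = -42 + 7 = -35)
√(m + F(65)) = √(-35 + 0) = √(-35) = I*√35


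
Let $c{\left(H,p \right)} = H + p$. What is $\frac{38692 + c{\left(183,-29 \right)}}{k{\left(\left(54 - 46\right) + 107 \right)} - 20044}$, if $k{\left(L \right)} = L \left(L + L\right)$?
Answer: $\frac{19423}{3203} \approx 6.064$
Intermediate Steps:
$k{\left(L \right)} = 2 L^{2}$ ($k{\left(L \right)} = L 2 L = 2 L^{2}$)
$\frac{38692 + c{\left(183,-29 \right)}}{k{\left(\left(54 - 46\right) + 107 \right)} - 20044} = \frac{38692 + \left(183 - 29\right)}{2 \left(\left(54 - 46\right) + 107\right)^{2} - 20044} = \frac{38692 + 154}{2 \left(\left(54 - 46\right) + 107\right)^{2} - 20044} = \frac{38846}{2 \left(8 + 107\right)^{2} - 20044} = \frac{38846}{2 \cdot 115^{2} - 20044} = \frac{38846}{2 \cdot 13225 - 20044} = \frac{38846}{26450 - 20044} = \frac{38846}{6406} = 38846 \cdot \frac{1}{6406} = \frac{19423}{3203}$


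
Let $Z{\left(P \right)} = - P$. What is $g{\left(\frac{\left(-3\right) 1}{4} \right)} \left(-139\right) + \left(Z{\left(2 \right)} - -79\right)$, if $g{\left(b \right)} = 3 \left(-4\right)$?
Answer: $1745$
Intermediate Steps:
$g{\left(b \right)} = -12$
$g{\left(\frac{\left(-3\right) 1}{4} \right)} \left(-139\right) + \left(Z{\left(2 \right)} - -79\right) = \left(-12\right) \left(-139\right) - -77 = 1668 + \left(-2 + 79\right) = 1668 + 77 = 1745$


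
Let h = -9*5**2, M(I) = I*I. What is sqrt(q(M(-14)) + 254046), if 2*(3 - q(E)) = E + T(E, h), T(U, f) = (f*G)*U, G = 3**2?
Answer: sqrt(452401) ≈ 672.61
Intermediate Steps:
M(I) = I**2
G = 9
h = -225 (h = -9*25 = -225)
T(U, f) = 9*U*f (T(U, f) = (f*9)*U = (9*f)*U = 9*U*f)
q(E) = 3 + 1012*E (q(E) = 3 - (E + 9*E*(-225))/2 = 3 - (E - 2025*E)/2 = 3 - (-1012)*E = 3 + 1012*E)
sqrt(q(M(-14)) + 254046) = sqrt((3 + 1012*(-14)**2) + 254046) = sqrt((3 + 1012*196) + 254046) = sqrt((3 + 198352) + 254046) = sqrt(198355 + 254046) = sqrt(452401)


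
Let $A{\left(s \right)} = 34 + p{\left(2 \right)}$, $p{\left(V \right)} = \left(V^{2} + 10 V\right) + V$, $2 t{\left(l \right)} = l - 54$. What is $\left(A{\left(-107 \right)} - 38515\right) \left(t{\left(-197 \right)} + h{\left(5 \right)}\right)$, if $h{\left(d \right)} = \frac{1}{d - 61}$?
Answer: $\frac{270300195}{56} \approx 4.8268 \cdot 10^{6}$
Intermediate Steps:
$t{\left(l \right)} = -27 + \frac{l}{2}$ ($t{\left(l \right)} = \frac{l - 54}{2} = \frac{-54 + l}{2} = -27 + \frac{l}{2}$)
$p{\left(V \right)} = V^{2} + 11 V$
$h{\left(d \right)} = \frac{1}{-61 + d}$
$A{\left(s \right)} = 60$ ($A{\left(s \right)} = 34 + 2 \left(11 + 2\right) = 34 + 2 \cdot 13 = 34 + 26 = 60$)
$\left(A{\left(-107 \right)} - 38515\right) \left(t{\left(-197 \right)} + h{\left(5 \right)}\right) = \left(60 - 38515\right) \left(\left(-27 + \frac{1}{2} \left(-197\right)\right) + \frac{1}{-61 + 5}\right) = - 38455 \left(\left(-27 - \frac{197}{2}\right) + \frac{1}{-56}\right) = - 38455 \left(- \frac{251}{2} - \frac{1}{56}\right) = \left(-38455\right) \left(- \frac{7029}{56}\right) = \frac{270300195}{56}$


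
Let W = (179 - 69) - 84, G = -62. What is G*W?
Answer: -1612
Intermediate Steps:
W = 26 (W = 110 - 84 = 26)
G*W = -62*26 = -1612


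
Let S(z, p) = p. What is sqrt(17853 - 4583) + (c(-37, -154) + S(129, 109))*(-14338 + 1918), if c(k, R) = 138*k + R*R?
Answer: -232489980 + sqrt(13270) ≈ -2.3249e+8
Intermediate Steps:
c(k, R) = R**2 + 138*k (c(k, R) = 138*k + R**2 = R**2 + 138*k)
sqrt(17853 - 4583) + (c(-37, -154) + S(129, 109))*(-14338 + 1918) = sqrt(17853 - 4583) + (((-154)**2 + 138*(-37)) + 109)*(-14338 + 1918) = sqrt(13270) + ((23716 - 5106) + 109)*(-12420) = sqrt(13270) + (18610 + 109)*(-12420) = sqrt(13270) + 18719*(-12420) = sqrt(13270) - 232489980 = -232489980 + sqrt(13270)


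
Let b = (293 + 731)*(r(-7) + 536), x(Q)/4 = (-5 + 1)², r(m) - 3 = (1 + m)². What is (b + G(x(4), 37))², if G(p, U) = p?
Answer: 346760810496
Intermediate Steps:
r(m) = 3 + (1 + m)²
x(Q) = 64 (x(Q) = 4*(-5 + 1)² = 4*(-4)² = 4*16 = 64)
b = 588800 (b = (293 + 731)*((3 + (1 - 7)²) + 536) = 1024*((3 + (-6)²) + 536) = 1024*((3 + 36) + 536) = 1024*(39 + 536) = 1024*575 = 588800)
(b + G(x(4), 37))² = (588800 + 64)² = 588864² = 346760810496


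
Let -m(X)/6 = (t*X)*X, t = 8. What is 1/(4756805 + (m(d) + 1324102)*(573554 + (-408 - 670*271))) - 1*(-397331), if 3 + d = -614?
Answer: 2637008415100946864/6636805119915 ≈ 3.9733e+5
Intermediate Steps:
d = -617 (d = -3 - 614 = -617)
m(X) = -48*X² (m(X) = -6*8*X*X = -48*X²)
1/(4756805 + (m(d) + 1324102)*(573554 + (-408 - 670*271))) - 1*(-397331) = 1/(4756805 + (-48*(-617)² + 1324102)*(573554 + (-408 - 670*271))) - 1*(-397331) = 1/(4756805 + (-48*380689 + 1324102)*(573554 + (-408 - 181570))) + 397331 = 1/(4756805 + (-18273072 + 1324102)*(573554 - 181978)) + 397331 = 1/(4756805 - 16948970*391576) + 397331 = 1/(4756805 - 6636809876720) + 397331 = 1/(-6636805119915) + 397331 = -1/6636805119915 + 397331 = 2637008415100946864/6636805119915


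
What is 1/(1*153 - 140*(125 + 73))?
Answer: -1/27567 ≈ -3.6275e-5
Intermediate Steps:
1/(1*153 - 140*(125 + 73)) = 1/(153 - 140*198) = 1/(153 - 27720) = 1/(-27567) = -1/27567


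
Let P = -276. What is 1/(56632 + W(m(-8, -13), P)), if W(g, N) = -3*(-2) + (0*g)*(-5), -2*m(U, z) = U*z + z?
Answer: 1/56638 ≈ 1.7656e-5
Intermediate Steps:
m(U, z) = -z/2 - U*z/2 (m(U, z) = -(U*z + z)/2 = -(z + U*z)/2 = -z/2 - U*z/2)
W(g, N) = 6 (W(g, N) = 6 + 0*(-5) = 6 + 0 = 6)
1/(56632 + W(m(-8, -13), P)) = 1/(56632 + 6) = 1/56638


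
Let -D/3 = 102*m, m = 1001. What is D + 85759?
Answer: -220547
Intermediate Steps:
D = -306306 (D = -306*1001 = -3*102102 = -306306)
D + 85759 = -306306 + 85759 = -220547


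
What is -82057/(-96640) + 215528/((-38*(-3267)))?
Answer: 15507837121/5998734720 ≈ 2.5852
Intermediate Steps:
-82057/(-96640) + 215528/((-38*(-3267))) = -82057*(-1/96640) + 215528/124146 = 82057/96640 + 215528*(1/124146) = 82057/96640 + 107764/62073 = 15507837121/5998734720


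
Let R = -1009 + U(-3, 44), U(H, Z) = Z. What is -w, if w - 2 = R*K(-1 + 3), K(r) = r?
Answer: 1928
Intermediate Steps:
R = -965 (R = -1009 + 44 = -965)
w = -1928 (w = 2 - 965*(-1 + 3) = 2 - 965*2 = 2 - 1930 = -1928)
-w = -1*(-1928) = 1928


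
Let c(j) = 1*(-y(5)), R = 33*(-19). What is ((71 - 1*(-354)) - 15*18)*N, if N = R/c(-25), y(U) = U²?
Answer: 19437/5 ≈ 3887.4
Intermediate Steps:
R = -627
c(j) = -25 (c(j) = 1*(-1*5²) = 1*(-1*25) = 1*(-25) = -25)
N = 627/25 (N = -627/(-25) = -627*(-1/25) = 627/25 ≈ 25.080)
((71 - 1*(-354)) - 15*18)*N = ((71 - 1*(-354)) - 15*18)*(627/25) = ((71 + 354) - 270)*(627/25) = (425 - 270)*(627/25) = 155*(627/25) = 19437/5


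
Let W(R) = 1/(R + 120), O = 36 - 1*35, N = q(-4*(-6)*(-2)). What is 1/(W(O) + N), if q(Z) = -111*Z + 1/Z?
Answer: 5808/30944951 ≈ 0.00018769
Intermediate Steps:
q(Z) = 1/Z - 111*Z
N = 255743/48 (N = 1/(-4*(-6)*(-2)) - 111*(-4*(-6))*(-2) = 1/(24*(-2)) - 2664*(-2) = 1/(-48) - 111*(-48) = -1/48 + 5328 = 255743/48 ≈ 5328.0)
O = 1 (O = 36 - 35 = 1)
W(R) = 1/(120 + R)
1/(W(O) + N) = 1/(1/(120 + 1) + 255743/48) = 1/(1/121 + 255743/48) = 1/(30944951/5808) = 5808/30944951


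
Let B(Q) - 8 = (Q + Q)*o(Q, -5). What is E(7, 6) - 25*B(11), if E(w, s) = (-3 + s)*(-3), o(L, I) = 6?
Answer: -3509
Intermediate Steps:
B(Q) = 8 + 12*Q (B(Q) = 8 + (Q + Q)*6 = 8 + (2*Q)*6 = 8 + 12*Q)
E(w, s) = 9 - 3*s
E(7, 6) - 25*B(11) = (9 - 3*6) - 25*(8 + 12*11) = (9 - 18) - 25*(8 + 132) = -9 - 25*140 = -9 - 3500 = -3509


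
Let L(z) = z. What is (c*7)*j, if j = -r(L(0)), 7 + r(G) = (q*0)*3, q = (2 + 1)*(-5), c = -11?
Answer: -539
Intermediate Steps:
q = -15 (q = 3*(-5) = -15)
r(G) = -7 (r(G) = -7 - 15*0*3 = -7 + 0*3 = -7 + 0 = -7)
j = 7 (j = -1*(-7) = 7)
(c*7)*j = -11*7*7 = -77*7 = -539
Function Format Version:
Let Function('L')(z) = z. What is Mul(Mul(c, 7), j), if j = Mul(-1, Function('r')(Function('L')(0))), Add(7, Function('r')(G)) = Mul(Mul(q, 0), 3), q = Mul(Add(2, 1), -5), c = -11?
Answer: -539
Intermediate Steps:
q = -15 (q = Mul(3, -5) = -15)
Function('r')(G) = -7 (Function('r')(G) = Add(-7, Mul(Mul(-15, 0), 3)) = Add(-7, Mul(0, 3)) = Add(-7, 0) = -7)
j = 7 (j = Mul(-1, -7) = 7)
Mul(Mul(c, 7), j) = Mul(Mul(-11, 7), 7) = Mul(-77, 7) = -539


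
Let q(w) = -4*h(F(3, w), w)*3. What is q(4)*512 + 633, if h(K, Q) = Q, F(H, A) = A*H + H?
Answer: -23943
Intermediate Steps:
F(H, A) = H + A*H
q(w) = -12*w (q(w) = -4*w*3 = -12*w)
q(4)*512 + 633 = -12*4*512 + 633 = -48*512 + 633 = -24576 + 633 = -23943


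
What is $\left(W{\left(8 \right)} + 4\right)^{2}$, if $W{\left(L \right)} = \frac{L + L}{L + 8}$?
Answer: $25$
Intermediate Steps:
$W{\left(L \right)} = \frac{2 L}{8 + L}$
$\left(W{\left(8 \right)} + 4\right)^{2} = \left(2 \cdot 8 \frac{1}{8 + 8} + 4\right)^{2} = \left(2 \cdot 8 \cdot \frac{1}{16} + 4\right)^{2} = \left(1 + 4\right)^{2} = 5^{2} = 25$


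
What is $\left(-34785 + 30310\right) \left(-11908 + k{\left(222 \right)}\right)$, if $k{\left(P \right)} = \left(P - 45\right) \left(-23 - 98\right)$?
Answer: $149129375$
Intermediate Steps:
$k{\left(P \right)} = 5445 - 121 P$ ($k{\left(P \right)} = \left(-45 + P\right) \left(-121\right) = 5445 - 121 P$)
$\left(-34785 + 30310\right) \left(-11908 + k{\left(222 \right)}\right) = \left(-34785 + 30310\right) \left(-11908 + \left(5445 - 26862\right)\right) = - 4475 \left(-11908 + \left(5445 - 26862\right)\right) = - 4475 \left(-11908 - 21417\right) = \left(-4475\right) \left(-33325\right) = 149129375$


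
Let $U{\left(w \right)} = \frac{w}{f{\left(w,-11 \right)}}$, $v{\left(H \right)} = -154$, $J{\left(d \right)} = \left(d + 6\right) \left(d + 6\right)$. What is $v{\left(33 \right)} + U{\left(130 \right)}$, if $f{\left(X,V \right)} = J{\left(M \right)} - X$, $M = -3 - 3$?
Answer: $-155$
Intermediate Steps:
$M = -6$ ($M = -3 - 3 = -6$)
$J{\left(d \right)} = \left(6 + d\right)^{2}$ ($J{\left(d \right)} = \left(6 + d\right) \left(6 + d\right) = \left(6 + d\right)^{2}$)
$f{\left(X,V \right)} = - X$ ($f{\left(X,V \right)} = \left(6 - 6\right)^{2} - X = 0^{2} - X = 0 - X = - X$)
$U{\left(w \right)} = -1$ ($U{\left(w \right)} = \frac{w}{\left(-1\right) w} = w \left(- \frac{1}{w}\right) = -1$)
$v{\left(33 \right)} + U{\left(130 \right)} = -154 - 1 = -155$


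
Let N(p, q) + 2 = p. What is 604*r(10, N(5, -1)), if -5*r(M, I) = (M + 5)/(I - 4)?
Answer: 1812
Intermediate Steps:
N(p, q) = -2 + p
r(M, I) = -(5 + M)/(5*(-4 + I)) (r(M, I) = -(M + 5)/(5*(I - 4)) = -(5 + M)/(5*(-4 + I)))
604*r(10, N(5, -1)) = 604*((-5 - 1*10)/(5*(-4 + (-2 + 5)))) = 604*((-5 - 10)/(5*(-4 + 3))) = 604*((1/5)*(-15)/(-1)) = 604*((1/5)*(-1)*(-15)) = 604*3 = 1812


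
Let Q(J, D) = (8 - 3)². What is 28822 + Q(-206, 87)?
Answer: 28847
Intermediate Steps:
Q(J, D) = 25 (Q(J, D) = 5² = 25)
28822 + Q(-206, 87) = 28822 + 25 = 28847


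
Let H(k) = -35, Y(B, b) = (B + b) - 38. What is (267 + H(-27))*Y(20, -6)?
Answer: -5568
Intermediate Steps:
Y(B, b) = -38 + B + b
(267 + H(-27))*Y(20, -6) = (267 - 35)*(-38 + 20 - 6) = 232*(-24) = -5568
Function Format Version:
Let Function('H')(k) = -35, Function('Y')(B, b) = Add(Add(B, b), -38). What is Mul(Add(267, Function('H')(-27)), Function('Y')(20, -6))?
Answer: -5568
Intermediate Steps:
Function('Y')(B, b) = Add(-38, B, b)
Mul(Add(267, Function('H')(-27)), Function('Y')(20, -6)) = Mul(Add(267, -35), Add(-38, 20, -6)) = Mul(232, -24) = -5568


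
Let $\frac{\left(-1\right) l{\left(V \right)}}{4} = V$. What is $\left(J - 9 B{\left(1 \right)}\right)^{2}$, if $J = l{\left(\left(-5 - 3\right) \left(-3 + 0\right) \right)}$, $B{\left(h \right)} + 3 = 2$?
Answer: $7569$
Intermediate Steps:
$B{\left(h \right)} = -1$ ($B{\left(h \right)} = -3 + 2 = -1$)
$l{\left(V \right)} = - 4 V$
$J = -96$ ($J = - 4 \left(-5 - 3\right) \left(-3 + 0\right) = - 4 \left(-5 - 3\right) \left(-3\right) = - 4 \left(\left(-8\right) \left(-3\right)\right) = \left(-4\right) 24 = -96$)
$\left(J - 9 B{\left(1 \right)}\right)^{2} = \left(-96 - -9\right)^{2} = \left(-96 + 9\right)^{2} = \left(-87\right)^{2} = 7569$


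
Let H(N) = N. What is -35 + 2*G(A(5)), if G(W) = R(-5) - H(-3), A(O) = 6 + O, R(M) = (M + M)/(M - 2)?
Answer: -183/7 ≈ -26.143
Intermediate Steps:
R(M) = 2*M/(-2 + M) (R(M) = (2*M)/(-2 + M) = 2*M/(-2 + M))
G(W) = 31/7 (G(W) = 2*(-5)/(-2 - 5) - 1*(-3) = 2*(-5)/(-7) + 3 = 2*(-5)*(-1/7) + 3 = 10/7 + 3 = 31/7)
-35 + 2*G(A(5)) = -35 + 2*(31/7) = -35 + 62/7 = -183/7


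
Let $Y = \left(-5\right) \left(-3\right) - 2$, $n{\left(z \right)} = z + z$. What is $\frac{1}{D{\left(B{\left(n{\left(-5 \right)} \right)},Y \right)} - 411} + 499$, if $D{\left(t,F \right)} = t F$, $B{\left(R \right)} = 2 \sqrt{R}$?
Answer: $\frac{87664408}{175681} - \frac{26 i \sqrt{10}}{175681} \approx 499.0 - 0.000468 i$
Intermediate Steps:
$n{\left(z \right)} = 2 z$
$Y = 13$ ($Y = 15 - 2 = 13$)
$D{\left(t,F \right)} = F t$
$\frac{1}{D{\left(B{\left(n{\left(-5 \right)} \right)},Y \right)} - 411} + 499 = \frac{1}{13 \cdot 2 \sqrt{2 \left(-5\right)} - 411} + 499 = \frac{1}{13 \cdot 2 \sqrt{-10} - 411} + 499 = \frac{1}{13 \cdot 2 i \sqrt{10} - 411} + 499 = \frac{1}{26 i \sqrt{10} - 411} + 499 = \frac{1}{-411 + 26 i \sqrt{10}} + 499 = 499 + \frac{1}{-411 + 26 i \sqrt{10}}$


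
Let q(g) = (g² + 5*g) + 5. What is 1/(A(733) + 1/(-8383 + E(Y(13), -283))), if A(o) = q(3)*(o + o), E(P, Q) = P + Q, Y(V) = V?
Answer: 8653/367873641 ≈ 2.3522e-5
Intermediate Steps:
q(g) = 5 + g² + 5*g
A(o) = 58*o (A(o) = (5 + 3² + 5*3)*(o + o) = (5 + 9 + 15)*(2*o) = 29*(2*o) = 58*o)
1/(A(733) + 1/(-8383 + E(Y(13), -283))) = 1/(58*733 + 1/(-8383 + (13 - 283))) = 1/(42514 + 1/(-8383 - 270)) = 1/(42514 + 1/(-8653)) = 1/(42514 - 1/8653) = 1/(367873641/8653) = 8653/367873641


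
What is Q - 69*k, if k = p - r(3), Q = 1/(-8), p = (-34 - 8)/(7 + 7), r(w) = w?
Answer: 3311/8 ≈ 413.88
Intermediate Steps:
p = -3 (p = -42/14 = -42*1/14 = -3)
Q = -⅛ ≈ -0.12500
k = -6 (k = -3 - 1*3 = -3 - 3 = -6)
Q - 69*k = -⅛ - 69*(-6) = -⅛ + 414 = 3311/8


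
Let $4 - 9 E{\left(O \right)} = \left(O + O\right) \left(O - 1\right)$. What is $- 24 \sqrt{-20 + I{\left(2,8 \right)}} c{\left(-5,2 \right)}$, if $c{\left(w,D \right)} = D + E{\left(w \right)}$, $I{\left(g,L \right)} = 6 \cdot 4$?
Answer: $\frac{608}{3} \approx 202.67$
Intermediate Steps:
$E{\left(O \right)} = \frac{4}{9} - \frac{2 O \left(-1 + O\right)}{9}$ ($E{\left(O \right)} = \frac{4}{9} - \frac{\left(O + O\right) \left(O - 1\right)}{9} = \frac{4}{9} - \frac{2 O \left(-1 + O\right)}{9}$)
$I{\left(g,L \right)} = 24$
$c{\left(w,D \right)} = \frac{4}{9} + D - \frac{2 w^{2}}{9} + \frac{2 w}{9}$ ($c{\left(w,D \right)} = D + \left(\frac{4}{9} - \frac{2 w^{2}}{9} + \frac{2 w}{9}\right) = \frac{4}{9} + D - \frac{2 w^{2}}{9} + \frac{2 w}{9}$)
$- 24 \sqrt{-20 + I{\left(2,8 \right)}} c{\left(-5,2 \right)} = - 24 \sqrt{-20 + 24} \left(\frac{4}{9} + 2 - \frac{2 \left(-5\right)^{2}}{9} + \frac{2}{9} \left(-5\right)\right) = - 24 \sqrt{4} \left(\frac{4}{9} + 2 - \frac{50}{9} - \frac{10}{9}\right) = \left(-24\right) 2 \left(\frac{4}{9} + 2 - \frac{50}{9} - \frac{10}{9}\right) = \left(-48\right) \left(- \frac{38}{9}\right) = \frac{608}{3}$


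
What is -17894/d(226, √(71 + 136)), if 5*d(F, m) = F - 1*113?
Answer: -89470/113 ≈ -791.77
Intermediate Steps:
d(F, m) = -113/5 + F/5 (d(F, m) = (F - 1*113)/5 = (F - 113)/5 = (-113 + F)/5 = -113/5 + F/5)
-17894/d(226, √(71 + 136)) = -17894/(-113/5 + (⅕)*226) = -17894/(-113/5 + 226/5) = -17894/113/5 = -17894*5/113 = -89470/113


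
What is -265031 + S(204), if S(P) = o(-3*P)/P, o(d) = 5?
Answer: -54066319/204 ≈ -2.6503e+5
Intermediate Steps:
S(P) = 5/P
-265031 + S(204) = -265031 + 5/204 = -54066319/204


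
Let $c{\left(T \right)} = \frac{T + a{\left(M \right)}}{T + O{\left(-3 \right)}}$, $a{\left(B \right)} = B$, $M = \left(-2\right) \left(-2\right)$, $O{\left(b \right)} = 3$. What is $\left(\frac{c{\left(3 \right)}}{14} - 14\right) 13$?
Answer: $- \frac{2171}{12} \approx -180.92$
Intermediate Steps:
$M = 4$
$c{\left(T \right)} = \frac{4 + T}{3 + T}$ ($c{\left(T \right)} = \frac{T + 4}{T + 3} = \frac{4 + T}{3 + T}$)
$\left(\frac{c{\left(3 \right)}}{14} - 14\right) 13 = \left(\frac{\frac{1}{3 + 3} \left(4 + 3\right)}{14} - 14\right) 13 = \left(\frac{1}{6} \cdot 7 \cdot \frac{1}{14} - 14\right) 13 = \left(\frac{7}{6} \cdot \frac{1}{14} - 14\right) 13 = \left(\frac{1}{12} - 14\right) 13 = \left(- \frac{167}{12}\right) 13 = - \frac{2171}{12}$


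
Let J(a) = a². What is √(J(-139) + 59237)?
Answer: √78558 ≈ 280.28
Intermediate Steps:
√(J(-139) + 59237) = √((-139)² + 59237) = √(19321 + 59237) = √78558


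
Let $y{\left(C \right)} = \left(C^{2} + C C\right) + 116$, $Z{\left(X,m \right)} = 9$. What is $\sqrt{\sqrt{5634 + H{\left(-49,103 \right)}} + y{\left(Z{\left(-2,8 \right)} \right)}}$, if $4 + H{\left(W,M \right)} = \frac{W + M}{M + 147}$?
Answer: $\frac{\sqrt{6950 + \sqrt{3518885}}}{5} \approx 18.789$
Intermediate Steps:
$y{\left(C \right)} = 116 + 2 C^{2}$ ($y{\left(C \right)} = \left(C^{2} + C^{2}\right) + 116 = 2 C^{2} + 116 = 116 + 2 C^{2}$)
$H{\left(W,M \right)} = -4 + \frac{M + W}{147 + M}$ ($H{\left(W,M \right)} = -4 + \frac{W + M}{M + 147} = -4 + \frac{M + W}{147 + M}$)
$\sqrt{\sqrt{5634 + H{\left(-49,103 \right)}} + y{\left(Z{\left(-2,8 \right)} \right)}} = \sqrt{\sqrt{5634 + \frac{-588 - 49 - 309}{147 + 103}} + \left(116 + 2 \cdot 9^{2}\right)} = \sqrt{\sqrt{5634 + \frac{-588 - 49 - 309}{250}} + \left(116 + 2 \cdot 81\right)} = \sqrt{\sqrt{5634 + \frac{1}{250} \left(-946\right)} + \left(116 + 162\right)} = \sqrt{\sqrt{5634 - \frac{473}{125}} + 278} = \sqrt{\sqrt{\frac{703777}{125}} + 278} = \sqrt{\frac{\sqrt{3518885}}{25} + 278} = \sqrt{278 + \frac{\sqrt{3518885}}{25}}$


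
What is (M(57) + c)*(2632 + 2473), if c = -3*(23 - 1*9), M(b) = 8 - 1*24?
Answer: -296090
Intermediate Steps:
M(b) = -16 (M(b) = 8 - 24 = -16)
c = -42 (c = -3*(23 - 9) = -3*14 = -42)
(M(57) + c)*(2632 + 2473) = (-16 - 42)*(2632 + 2473) = -58*5105 = -296090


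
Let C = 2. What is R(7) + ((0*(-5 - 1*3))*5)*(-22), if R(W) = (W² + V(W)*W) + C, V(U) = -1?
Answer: 44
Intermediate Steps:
R(W) = 2 + W² - W (R(W) = (W² - W) + 2 = 2 + W² - W)
R(7) + ((0*(-5 - 1*3))*5)*(-22) = (2 + 7² - 1*7) + ((0*(-5 - 1*3))*5)*(-22) = (2 + 49 - 7) + ((0*(-5 - 3))*5)*(-22) = 44 + ((0*(-8))*5)*(-22) = 44 + (0*5)*(-22) = 44 + 0*(-22) = 44 + 0 = 44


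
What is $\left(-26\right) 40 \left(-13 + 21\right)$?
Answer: $-8320$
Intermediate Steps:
$\left(-26\right) 40 \left(-13 + 21\right) = \left(-1040\right) 8 = -8320$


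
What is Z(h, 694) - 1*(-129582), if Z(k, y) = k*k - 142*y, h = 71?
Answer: 36075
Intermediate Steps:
Z(k, y) = k**2 - 142*y
Z(h, 694) - 1*(-129582) = (71**2 - 142*694) - 1*(-129582) = (5041 - 98548) + 129582 = -93507 + 129582 = 36075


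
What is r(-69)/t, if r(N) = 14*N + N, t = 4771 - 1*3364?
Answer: -345/469 ≈ -0.73561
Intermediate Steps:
t = 1407 (t = 4771 - 3364 = 1407)
r(N) = 15*N
r(-69)/t = (15*(-69))/1407 = -1035*1/1407 = -345/469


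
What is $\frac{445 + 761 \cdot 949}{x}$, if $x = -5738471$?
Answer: $- \frac{722634}{5738471} \approx -0.12593$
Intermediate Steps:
$\frac{445 + 761 \cdot 949}{x} = \frac{445 + 761 \cdot 949}{-5738471} = \left(445 + 722189\right) \left(- \frac{1}{5738471}\right) = 722634 \left(- \frac{1}{5738471}\right) = - \frac{722634}{5738471}$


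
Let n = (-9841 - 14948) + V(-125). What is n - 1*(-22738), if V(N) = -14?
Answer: -2065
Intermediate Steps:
n = -24803 (n = (-9841 - 14948) - 14 = -24789 - 14 = -24803)
n - 1*(-22738) = -24803 - 1*(-22738) = -24803 + 22738 = -2065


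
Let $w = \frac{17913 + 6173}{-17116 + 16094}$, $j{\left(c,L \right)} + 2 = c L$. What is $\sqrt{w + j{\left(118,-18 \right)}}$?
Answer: $\frac{i \sqrt{561297219}}{511} \approx 46.363 i$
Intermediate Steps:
$j{\left(c,L \right)} = -2 + L c$ ($j{\left(c,L \right)} = -2 + c L = -2 + L c$)
$w = - \frac{12043}{511}$ ($w = \frac{24086}{-1022} = 24086 \left(- \frac{1}{1022}\right) = - \frac{12043}{511} \approx -23.568$)
$\sqrt{w + j{\left(118,-18 \right)}} = \sqrt{- \frac{12043}{511} - 2126} = \sqrt{- \frac{1098429}{511}} = \frac{i \sqrt{561297219}}{511}$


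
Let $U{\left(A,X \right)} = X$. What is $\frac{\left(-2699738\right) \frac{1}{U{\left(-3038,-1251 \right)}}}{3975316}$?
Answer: $\frac{1349869}{2486560158} \approx 0.00054287$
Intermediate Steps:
$\frac{\left(-2699738\right) \frac{1}{U{\left(-3038,-1251 \right)}}}{3975316} = \frac{\left(-2699738\right) \frac{1}{-1251}}{3975316} = \left(-2699738\right) \left(- \frac{1}{1251}\right) \frac{1}{3975316} = \frac{2699738}{1251} \cdot \frac{1}{3975316} = \frac{1349869}{2486560158}$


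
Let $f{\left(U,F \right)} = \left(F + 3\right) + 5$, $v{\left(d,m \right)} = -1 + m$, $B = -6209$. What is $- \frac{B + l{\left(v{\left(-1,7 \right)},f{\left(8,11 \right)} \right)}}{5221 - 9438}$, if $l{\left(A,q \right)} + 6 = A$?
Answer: $- \frac{6209}{4217} \approx -1.4724$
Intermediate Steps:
$f{\left(U,F \right)} = 8 + F$ ($f{\left(U,F \right)} = \left(3 + F\right) + 5 = 8 + F$)
$l{\left(A,q \right)} = -6 + A$
$- \frac{B + l{\left(v{\left(-1,7 \right)},f{\left(8,11 \right)} \right)}}{5221 - 9438} = - \frac{-6209 + \left(-6 + \left(-1 + 7\right)\right)}{5221 - 9438} = - \frac{-6209 + \left(-6 + 6\right)}{-4217} = - \frac{\left(-6209 + 0\right) \left(-1\right)}{4217} = - \frac{\left(-6209\right) \left(-1\right)}{4217} = \left(-1\right) \frac{6209}{4217} = - \frac{6209}{4217}$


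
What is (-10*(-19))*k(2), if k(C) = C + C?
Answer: 760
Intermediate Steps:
k(C) = 2*C
(-10*(-19))*k(2) = (-10*(-19))*(2*2) = 190*4 = 760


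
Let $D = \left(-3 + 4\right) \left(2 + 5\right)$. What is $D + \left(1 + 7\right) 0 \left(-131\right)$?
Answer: $7$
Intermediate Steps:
$D = 7$ ($D = 1 \cdot 7 = 7$)
$D + \left(1 + 7\right) 0 \left(-131\right) = 7 + \left(1 + 7\right) 0 \left(-131\right) = 7 + 8 \cdot 0 \left(-131\right) = 7 + 0 \left(-131\right) = 7 + 0 = 7$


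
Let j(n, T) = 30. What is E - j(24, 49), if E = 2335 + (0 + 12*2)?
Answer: 2329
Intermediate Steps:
E = 2359 (E = 2335 + (0 + 24) = 2335 + 24 = 2359)
E - j(24, 49) = 2359 - 1*30 = 2359 - 30 = 2329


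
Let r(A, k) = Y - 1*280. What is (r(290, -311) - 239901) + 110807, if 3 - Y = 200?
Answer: -129571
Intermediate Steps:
Y = -197 (Y = 3 - 1*200 = 3 - 200 = -197)
r(A, k) = -477 (r(A, k) = -197 - 1*280 = -197 - 280 = -477)
(r(290, -311) - 239901) + 110807 = (-477 - 239901) + 110807 = -240378 + 110807 = -129571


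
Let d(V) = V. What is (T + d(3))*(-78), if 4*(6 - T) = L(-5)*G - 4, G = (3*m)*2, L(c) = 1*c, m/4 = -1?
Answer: 1560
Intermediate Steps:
m = -4 (m = 4*(-1) = -4)
L(c) = c
G = -24 (G = (3*(-4))*2 = -12*2 = -24)
T = -23 (T = 6 - (-5*(-24) - 4)/4 = 6 - (120 - 4)/4 = 6 - 1/4*116 = 6 - 29 = -23)
(T + d(3))*(-78) = (-23 + 3)*(-78) = -20*(-78) = 1560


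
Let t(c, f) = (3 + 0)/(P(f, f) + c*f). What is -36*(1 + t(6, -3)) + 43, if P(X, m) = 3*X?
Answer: 11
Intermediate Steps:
t(c, f) = 3/(3*f + c*f) (t(c, f) = (3 + 0)/(3*f + c*f) = 3/(3*f + c*f))
-36*(1 + t(6, -3)) + 43 = -36*(1 + 3/(-3*(3 + 6))) + 43 = -36*(1 + 3*(-⅓)/9) + 43 = -36*(1 + 3*(-⅓)*(⅑)) + 43 = -36*(1 - ⅑) + 43 = -36*8/9 + 43 = -32 + 43 = 11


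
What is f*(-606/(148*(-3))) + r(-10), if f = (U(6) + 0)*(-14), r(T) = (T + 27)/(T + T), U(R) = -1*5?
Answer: 70071/740 ≈ 94.691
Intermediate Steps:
U(R) = -5
r(T) = (27 + T)/(2*T) (r(T) = (27 + T)/((2*T)) = (27 + T)*(1/(2*T)) = (27 + T)/(2*T))
f = 70 (f = (-5 + 0)*(-14) = -5*(-14) = 70)
f*(-606/(148*(-3))) + r(-10) = 70*(-606/(148*(-3))) + (½)*(27 - 10)/(-10) = 70*(-606/(-444)) + (½)*(-⅒)*17 = 70*(-606*(-1/444)) - 17/20 = 70*(101/74) - 17/20 = 3535/37 - 17/20 = 70071/740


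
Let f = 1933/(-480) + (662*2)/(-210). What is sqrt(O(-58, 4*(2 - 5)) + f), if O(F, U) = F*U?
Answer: sqrt(19352298)/168 ≈ 26.185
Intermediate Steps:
f = -6943/672 (f = 1933*(-1/480) + 1324*(-1/210) = -1933/480 - 662/105 = -6943/672 ≈ -10.332)
sqrt(O(-58, 4*(2 - 5)) + f) = sqrt(-232*(2 - 5) - 6943/672) = sqrt(-232*(-3) - 6943/672) = sqrt(-58*(-12) - 6943/672) = sqrt(696 - 6943/672) = sqrt(460769/672) = sqrt(19352298)/168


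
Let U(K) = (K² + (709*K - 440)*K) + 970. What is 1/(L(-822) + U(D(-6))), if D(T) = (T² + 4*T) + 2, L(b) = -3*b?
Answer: 1/136436 ≈ 7.3294e-6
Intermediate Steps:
D(T) = 2 + T² + 4*T
U(K) = 970 + K² + K*(-440 + 709*K) (U(K) = (K² + (-440 + 709*K)*K) + 970 = (K² + K*(-440 + 709*K)) + 970 = 970 + K² + K*(-440 + 709*K))
1/(L(-822) + U(D(-6))) = 1/(-3*(-822) + (970 - 440*(2 + (-6)² + 4*(-6)) + 710*(2 + (-6)² + 4*(-6))²)) = 1/(2466 + (970 - 440*(2 + 36 - 24) + 710*(2 + 36 - 24)²)) = 1/(2466 + (970 - 440*14 + 710*14²)) = 1/(2466 + (970 - 6160 + 710*196)) = 1/(2466 + (970 - 6160 + 139160)) = 1/(2466 + 133970) = 1/136436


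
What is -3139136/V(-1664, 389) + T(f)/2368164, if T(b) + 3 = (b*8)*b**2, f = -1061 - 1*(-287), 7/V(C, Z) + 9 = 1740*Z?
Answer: -239604896386337089/789388 ≈ -3.0353e+11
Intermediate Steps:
V(C, Z) = 7/(-9 + 1740*Z)
f = -774 (f = -1061 + 287 = -774)
T(b) = -3 + 8*b**3 (T(b) = -3 + (b*8)*b**2 = -3 + (8*b)*b**2 = -3 + 8*b**3)
-3139136/V(-1664, 389) + T(f)/2368164 = -3139136/(7/(3*(-3 + 580*389))) + (-3 + 8*(-774)**3)/2368164 = -3139136/(7/(3*(-3 + 225620))) + (-3 + 8*(-463684824))*(1/2368164) = -3139136/((7/3)/225617) + (-3 - 3709478592)*(1/2368164) = -3139136/((7/3)*(1/225617)) - 3709478595*1/2368164 = -3139136/1/96693 - 1236492865/789388 = -3139136*96693 - 1236492865/789388 = -303532477248 - 1236492865/789388 = -239604896386337089/789388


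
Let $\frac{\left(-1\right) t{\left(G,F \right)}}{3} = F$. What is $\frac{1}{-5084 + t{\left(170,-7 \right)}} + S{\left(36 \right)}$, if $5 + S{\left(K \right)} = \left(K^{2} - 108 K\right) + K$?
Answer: $- \frac{12966344}{5063} \approx -2561.0$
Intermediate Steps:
$t{\left(G,F \right)} = - 3 F$
$S{\left(K \right)} = -5 + K^{2} - 107 K$ ($S{\left(K \right)} = -5 + \left(\left(K^{2} - 108 K\right) + K\right) = -5 + \left(K^{2} - 107 K\right) = -5 + K^{2} - 107 K$)
$\frac{1}{-5084 + t{\left(170,-7 \right)}} + S{\left(36 \right)} = \frac{1}{-5084 - -21} - \left(3857 - 1296\right) = \frac{1}{-5084 + 21} - 2561 = \frac{1}{-5063} - 2561 = - \frac{1}{5063} - 2561 = - \frac{12966344}{5063}$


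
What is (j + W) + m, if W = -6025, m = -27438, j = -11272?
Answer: -44735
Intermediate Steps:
(j + W) + m = (-11272 - 6025) - 27438 = -17297 - 27438 = -44735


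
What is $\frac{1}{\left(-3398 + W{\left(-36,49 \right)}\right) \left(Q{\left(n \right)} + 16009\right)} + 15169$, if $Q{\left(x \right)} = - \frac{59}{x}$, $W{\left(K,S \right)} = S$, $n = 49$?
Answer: $\frac{39847375078693}{2626895318} \approx 15169.0$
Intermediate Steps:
$\frac{1}{\left(-3398 + W{\left(-36,49 \right)}\right) \left(Q{\left(n \right)} + 16009\right)} + 15169 = \frac{1}{\left(-3398 + 49\right) \left(- \frac{59}{49} + 16009\right)} + 15169 = \frac{1}{\left(-3349\right) \left(\left(-59\right) \frac{1}{49} + 16009\right)} + 15169 = \frac{1}{\left(-3349\right) \left(- \frac{59}{49} + 16009\right)} + 15169 = \frac{1}{\left(-3349\right) \frac{784382}{49}} + 15169 = \frac{1}{- \frac{2626895318}{49}} + 15169 = - \frac{49}{2626895318} + 15169 = \frac{39847375078693}{2626895318}$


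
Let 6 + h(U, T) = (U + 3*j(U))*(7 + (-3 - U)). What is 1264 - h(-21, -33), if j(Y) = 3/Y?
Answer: 12640/7 ≈ 1805.7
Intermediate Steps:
h(U, T) = -6 + (4 - U)*(U + 9/U) (h(U, T) = -6 + (U + 3*(3/U))*(7 + (-3 - U)) = -6 + (U + 9/U)*(4 - U) = -6 + (4 - U)*(U + 9/U))
1264 - h(-21, -33) = 1264 - (-15 - 1*(-21)² + 4*(-21) + 36/(-21)) = 1264 - (-15 - 1*441 - 84 + 36*(-1/21)) = 1264 - (-15 - 441 - 84 - 12/7) = 1264 - 1*(-3792/7) = 1264 + 3792/7 = 12640/7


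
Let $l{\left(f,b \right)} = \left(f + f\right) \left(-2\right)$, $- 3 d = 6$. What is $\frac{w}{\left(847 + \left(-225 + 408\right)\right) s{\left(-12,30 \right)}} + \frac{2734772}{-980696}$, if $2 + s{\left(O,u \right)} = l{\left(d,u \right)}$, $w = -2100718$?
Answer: $- \frac{64908332209}{189396915} \approx -342.71$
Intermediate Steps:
$d = -2$ ($d = \left(- \frac{1}{3}\right) 6 = -2$)
$l{\left(f,b \right)} = - 4 f$ ($l{\left(f,b \right)} = 2 f \left(-2\right) = - 4 f$)
$s{\left(O,u \right)} = 6$ ($s{\left(O,u \right)} = -2 - -8 = -2 + 8 = 6$)
$\frac{w}{\left(847 + \left(-225 + 408\right)\right) s{\left(-12,30 \right)}} + \frac{2734772}{-980696} = - \frac{2100718}{\left(847 + \left(-225 + 408\right)\right) 6} + \frac{2734772}{-980696} = - \frac{2100718}{\left(847 + 183\right) 6} + 2734772 \left(- \frac{1}{980696}\right) = - \frac{2100718}{1030 \cdot 6} - \frac{683693}{245174} = - \frac{2100718}{6180} - \frac{683693}{245174} = \left(-2100718\right) \frac{1}{6180} - \frac{683693}{245174} = - \frac{1050359}{3090} - \frac{683693}{245174} = - \frac{64908332209}{189396915}$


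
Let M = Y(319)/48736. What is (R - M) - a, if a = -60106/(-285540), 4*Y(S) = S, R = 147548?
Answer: 2053286442019289/13916077440 ≈ 1.4755e+5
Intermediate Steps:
Y(S) = S/4
a = 30053/142770 (a = -60106*(-1/285540) = 30053/142770 ≈ 0.21050)
M = 319/194944 (M = ((1/4)*319)/48736 = (319/4)*(1/48736) = 319/194944 ≈ 0.0016364)
(R - M) - a = (147548 - 1*319/194944) - 1*30053/142770 = (147548 - 319/194944) - 30053/142770 = 28763596993/194944 - 30053/142770 = 2053286442019289/13916077440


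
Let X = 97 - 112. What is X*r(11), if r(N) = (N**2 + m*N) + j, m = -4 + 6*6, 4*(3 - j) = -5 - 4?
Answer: -28695/4 ≈ -7173.8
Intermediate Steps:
X = -15
j = 21/4 (j = 3 - (-5 - 4)/4 = 3 - 1/4*(-9) = 3 + 9/4 = 21/4 ≈ 5.2500)
m = 32 (m = -4 + 36 = 32)
r(N) = 21/4 + N**2 + 32*N (r(N) = (N**2 + 32*N) + 21/4 = 21/4 + N**2 + 32*N)
X*r(11) = -15*(21/4 + 11**2 + 32*11) = -15*(21/4 + 121 + 352) = -15*1913/4 = -28695/4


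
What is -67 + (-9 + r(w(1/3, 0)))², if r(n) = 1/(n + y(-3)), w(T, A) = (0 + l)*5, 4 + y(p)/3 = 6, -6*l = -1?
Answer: 19142/1681 ≈ 11.387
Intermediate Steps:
l = ⅙ (l = -⅙*(-1) = ⅙ ≈ 0.16667)
y(p) = 6 (y(p) = -12 + 3*6 = -12 + 18 = 6)
w(T, A) = ⅚ (w(T, A) = (0 + ⅙)*5 = (⅙)*5 = ⅚)
r(n) = 1/(6 + n) (r(n) = 1/(n + 6) = 1/(6 + n))
-67 + (-9 + r(w(1/3, 0)))² = -67 + (-9 + 1/(6 + ⅚))² = -67 + (-9 + 1/(41/6))² = -67 + (-9 + 6/41)² = -67 + (-363/41)² = -67 + 131769/1681 = 19142/1681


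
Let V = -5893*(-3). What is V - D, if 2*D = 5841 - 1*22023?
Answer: 25770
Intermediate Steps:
D = -8091 (D = (5841 - 1*22023)/2 = (5841 - 22023)/2 = (½)*(-16182) = -8091)
V = 17679
V - D = 17679 - 1*(-8091) = 17679 + 8091 = 25770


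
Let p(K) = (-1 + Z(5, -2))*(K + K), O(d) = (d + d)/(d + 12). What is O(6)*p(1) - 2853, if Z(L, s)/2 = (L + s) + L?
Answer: -2833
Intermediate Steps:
Z(L, s) = 2*s + 4*L (Z(L, s) = 2*((L + s) + L) = 2*(s + 2*L) = 2*s + 4*L)
O(d) = 2*d/(12 + d) (O(d) = (2*d)/(12 + d) = 2*d/(12 + d))
p(K) = 30*K (p(K) = (-1 + (2*(-2) + 4*5))*(K + K) = (-1 + (-4 + 20))*(2*K) = (-1 + 16)*(2*K) = 15*(2*K) = 30*K)
O(6)*p(1) - 2853 = (2*6/(12 + 6))*(30*1) - 2853 = (2*6/18)*30 - 2853 = (2*6*(1/18))*30 - 2853 = (2/3)*30 - 2853 = 20 - 2853 = -2833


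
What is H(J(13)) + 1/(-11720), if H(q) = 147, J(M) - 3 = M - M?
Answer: 1722839/11720 ≈ 147.00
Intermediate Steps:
J(M) = 3 (J(M) = 3 + (M - M) = 3 + 0 = 3)
H(J(13)) + 1/(-11720) = 147 + 1/(-11720) = 147 - 1/11720 = 1722839/11720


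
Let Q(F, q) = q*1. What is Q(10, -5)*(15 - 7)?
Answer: -40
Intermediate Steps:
Q(F, q) = q
Q(10, -5)*(15 - 7) = -5*(15 - 7) = -5*8 = -40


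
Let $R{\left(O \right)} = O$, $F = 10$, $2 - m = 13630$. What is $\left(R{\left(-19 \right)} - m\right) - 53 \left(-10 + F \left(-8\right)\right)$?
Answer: $18379$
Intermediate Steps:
$m = -13628$ ($m = 2 - 13630 = -13628$)
$\left(R{\left(-19 \right)} - m\right) - 53 \left(-10 + F \left(-8\right)\right) = \left(-19 - -13628\right) - 53 \left(-10 + 10 \left(-8\right)\right) = \left(-19 + 13628\right) - 53 \left(-10 - 80\right) = 13609 - 53 \left(-90\right) = 13609 - -4770 = 13609 + 4770 = 18379$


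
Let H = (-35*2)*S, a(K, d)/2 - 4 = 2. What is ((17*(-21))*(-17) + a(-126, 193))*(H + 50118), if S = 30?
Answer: 291997458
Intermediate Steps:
a(K, d) = 12 (a(K, d) = 8 + 2*2 = 8 + 4 = 12)
H = -2100 (H = -35*2*30 = -70*30 = -2100)
((17*(-21))*(-17) + a(-126, 193))*(H + 50118) = ((17*(-21))*(-17) + 12)*(-2100 + 50118) = (-357*(-17) + 12)*48018 = (6069 + 12)*48018 = 6081*48018 = 291997458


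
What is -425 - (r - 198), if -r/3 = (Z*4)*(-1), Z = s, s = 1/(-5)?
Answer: -1123/5 ≈ -224.60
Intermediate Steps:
s = -⅕ (s = 1*(-⅕) = -⅕ ≈ -0.20000)
Z = -⅕ ≈ -0.20000
r = -12/5 (r = -3*(-⅕*4)*(-1) = -(-12)*(-1)/5 = -3*⅘ = -12/5 ≈ -2.4000)
-425 - (r - 198) = -425 - (-12/5 - 198) = -425 - 1*(-1002/5) = -425 + 1002/5 = -1123/5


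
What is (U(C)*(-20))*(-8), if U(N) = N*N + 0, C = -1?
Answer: 160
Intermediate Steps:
U(N) = N**2 (U(N) = N**2 + 0 = N**2)
(U(C)*(-20))*(-8) = ((-1)**2*(-20))*(-8) = (1*(-20))*(-8) = -20*(-8) = 160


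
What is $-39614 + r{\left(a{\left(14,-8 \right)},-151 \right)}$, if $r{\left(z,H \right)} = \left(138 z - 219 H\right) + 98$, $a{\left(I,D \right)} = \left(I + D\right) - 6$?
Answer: $-6447$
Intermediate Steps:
$a{\left(I,D \right)} = -6 + D + I$ ($a{\left(I,D \right)} = \left(D + I\right) - 6 = -6 + D + I$)
$r{\left(z,H \right)} = 98 - 219 H + 138 z$ ($r{\left(z,H \right)} = \left(- 219 H + 138 z\right) + 98 = 98 - 219 H + 138 z$)
$-39614 + r{\left(a{\left(14,-8 \right)},-151 \right)} = -39614 + \left(98 - -33069 + 138 \left(-6 - 8 + 14\right)\right) = -39614 + \left(98 + 33069 + 138 \cdot 0\right) = -39614 + \left(98 + 33069 + 0\right) = -39614 + 33167 = -6447$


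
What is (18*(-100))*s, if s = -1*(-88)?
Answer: -158400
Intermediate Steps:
s = 88
(18*(-100))*s = (18*(-100))*88 = -1800*88 = -158400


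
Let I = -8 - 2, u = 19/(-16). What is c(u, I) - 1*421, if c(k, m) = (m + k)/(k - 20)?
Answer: -142540/339 ≈ -420.47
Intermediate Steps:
u = -19/16 (u = 19*(-1/16) = -19/16 ≈ -1.1875)
I = -10
c(k, m) = (k + m)/(-20 + k)
c(u, I) - 1*421 = (-19/16 - 10)/(-20 - 19/16) - 1*421 = -179/16/(-339/16) - 421 = -16/339*(-179/16) - 421 = 179/339 - 421 = -142540/339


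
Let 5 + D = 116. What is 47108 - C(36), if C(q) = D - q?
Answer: 47033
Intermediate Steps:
D = 111 (D = -5 + 116 = 111)
C(q) = 111 - q
47108 - C(36) = 47108 - (111 - 1*36) = 47108 - (111 - 36) = 47108 - 1*75 = 47108 - 75 = 47033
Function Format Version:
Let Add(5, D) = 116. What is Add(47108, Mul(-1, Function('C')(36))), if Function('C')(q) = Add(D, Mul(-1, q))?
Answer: 47033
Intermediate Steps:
D = 111 (D = Add(-5, 116) = 111)
Function('C')(q) = Add(111, Mul(-1, q))
Add(47108, Mul(-1, Function('C')(36))) = Add(47108, Mul(-1, Add(111, Mul(-1, 36)))) = Add(47108, Mul(-1, Add(111, -36))) = Add(47108, Mul(-1, 75)) = Add(47108, -75) = 47033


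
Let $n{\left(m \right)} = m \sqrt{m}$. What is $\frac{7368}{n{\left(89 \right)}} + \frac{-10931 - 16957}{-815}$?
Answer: $\frac{27888}{815} + \frac{7368 \sqrt{89}}{7921} \approx 42.994$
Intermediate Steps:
$n{\left(m \right)} = m^{\frac{3}{2}}$
$\frac{7368}{n{\left(89 \right)}} + \frac{-10931 - 16957}{-815} = \frac{7368}{89^{\frac{3}{2}}} + \frac{-10931 - 16957}{-815} = \frac{7368}{89 \sqrt{89}} + \left(-10931 - 16957\right) \left(- \frac{1}{815}\right) = 7368 \frac{\sqrt{89}}{7921} - - \frac{27888}{815} = \frac{7368 \sqrt{89}}{7921} + \frac{27888}{815} = \frac{27888}{815} + \frac{7368 \sqrt{89}}{7921}$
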